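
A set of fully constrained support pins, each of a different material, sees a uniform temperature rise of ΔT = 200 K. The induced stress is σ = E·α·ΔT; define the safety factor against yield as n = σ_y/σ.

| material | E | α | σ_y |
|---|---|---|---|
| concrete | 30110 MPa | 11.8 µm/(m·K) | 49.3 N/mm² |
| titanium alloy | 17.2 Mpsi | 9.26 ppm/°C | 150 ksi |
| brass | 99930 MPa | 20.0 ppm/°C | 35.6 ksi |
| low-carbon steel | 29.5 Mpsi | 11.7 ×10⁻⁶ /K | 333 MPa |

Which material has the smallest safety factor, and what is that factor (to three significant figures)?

Converting E to GPa, α to ×10⁻⁶/K, σ_y to MPa, then σ and n for each:
  concrete: E = 30.11, α = 11.8, σ_y = 49.30 → σ = 71.1 MPa, n = 0.694
  titanium alloy: E = 118.6, α = 9.26, σ_y = 1034 → σ = 220 MPa, n = 4.71
  brass: E = 99.93, α = 20.0, σ_y = 245.5 → σ = 400 MPa, n = 0.614
  low-carbon steel: E = 203.4, α = 11.7, σ_y = 333.0 → σ = 476 MPa, n = 0.700
The minimum is brass at n = 0.614.

brass, n = 0.614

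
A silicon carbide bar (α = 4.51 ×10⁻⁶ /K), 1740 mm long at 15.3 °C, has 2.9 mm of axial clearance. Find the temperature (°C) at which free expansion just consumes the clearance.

385 °C

α·L₀·ΔT = 2.9 mm ⇒ ΔT = 2.9 / (4.51×10⁻⁶ × 1740.0) = 369.5 K.
T = 15.3 + 369.5 = 384.8 °C.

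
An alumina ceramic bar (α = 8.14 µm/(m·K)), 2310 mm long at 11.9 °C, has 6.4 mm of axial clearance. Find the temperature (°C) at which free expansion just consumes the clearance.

α·L₀·ΔT = 6.4 mm ⇒ ΔT = 6.4 / (8.14×10⁻⁶ × 2310.0) = 340.4 K.
T = 11.9 + 340.4 = 352.3 °C.

352 °C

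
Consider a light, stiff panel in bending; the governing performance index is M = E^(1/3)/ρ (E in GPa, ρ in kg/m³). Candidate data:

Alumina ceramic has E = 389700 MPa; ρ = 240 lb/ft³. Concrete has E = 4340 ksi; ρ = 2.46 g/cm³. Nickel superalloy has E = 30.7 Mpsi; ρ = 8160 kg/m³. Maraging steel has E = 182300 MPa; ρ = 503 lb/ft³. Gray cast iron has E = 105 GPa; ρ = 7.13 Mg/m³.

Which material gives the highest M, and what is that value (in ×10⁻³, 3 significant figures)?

Convert each candidate to consistent units, then evaluate M:
  alumina ceramic: E = 389.7 GPa, ρ = 3844 kg/m³
  concrete: E = 29.92 GPa, ρ = 2460 kg/m³
  nickel superalloy: E = 211.7 GPa, ρ = 8160 kg/m³
  maraging steel: E = 182.3 GPa, ρ = 8057 kg/m³
  gray cast iron: E = 105.0 GPa, ρ = 7130 kg/m³
  alumina ceramic: M = 1.90×10⁻³
  concrete: M = 1.26×10⁻³
  nickel superalloy: M = 0.730×10⁻³
  maraging steel: M = 0.704×10⁻³
  gray cast iron: M = 0.662×10⁻³
Alumina ceramic has the largest M.

alumina ceramic, M = 1.90×10⁻³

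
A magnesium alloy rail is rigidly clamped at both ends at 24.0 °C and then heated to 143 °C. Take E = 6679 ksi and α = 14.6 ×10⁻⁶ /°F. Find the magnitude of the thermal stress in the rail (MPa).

E = 6679 ksi = 46.05 GPa.
α = 14.6×10⁻⁶/°F × 9/5 = 26.3×10⁻⁶/K.
ΔT = 119.0 K. Constrained thermal stress σ = E·α·ΔT = 46.05×10³ MPa × 26.3×10⁻⁶ × 119.0 = 144 MPa (compressive).

144 MPa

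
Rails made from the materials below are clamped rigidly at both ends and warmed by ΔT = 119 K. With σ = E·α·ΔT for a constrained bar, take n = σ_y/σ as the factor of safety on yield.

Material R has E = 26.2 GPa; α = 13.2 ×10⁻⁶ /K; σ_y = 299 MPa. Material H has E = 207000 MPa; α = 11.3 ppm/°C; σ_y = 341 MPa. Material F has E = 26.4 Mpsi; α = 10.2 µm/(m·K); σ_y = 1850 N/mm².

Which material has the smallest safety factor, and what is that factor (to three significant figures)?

In consistent units (E in GPa, α in ×10⁻⁶/K, σ_y in MPa):
  material R: E = 26.20, α = 13.2, σ_y = 299.0 → σ = 41.2 MPa, n = 7.27
  material H: E = 207.0, α = 11.3, σ_y = 341.0 → σ = 278 MPa, n = 1.23
  material F: E = 182.0, α = 10.2, σ_y = 1850 → σ = 221 MPa, n = 8.37
Smallest n: material H with n = 1.23.

material H, n = 1.23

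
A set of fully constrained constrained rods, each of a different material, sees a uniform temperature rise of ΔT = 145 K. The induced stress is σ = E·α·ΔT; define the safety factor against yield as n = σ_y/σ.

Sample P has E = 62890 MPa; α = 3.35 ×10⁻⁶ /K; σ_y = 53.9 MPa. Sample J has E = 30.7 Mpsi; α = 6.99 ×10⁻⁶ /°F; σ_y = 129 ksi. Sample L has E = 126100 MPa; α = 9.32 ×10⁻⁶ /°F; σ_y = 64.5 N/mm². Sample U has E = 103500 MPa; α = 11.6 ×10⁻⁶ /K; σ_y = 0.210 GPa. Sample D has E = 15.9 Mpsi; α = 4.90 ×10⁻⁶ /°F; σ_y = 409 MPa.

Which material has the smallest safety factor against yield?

sample L

Converting E to GPa, α to ×10⁻⁶/K, σ_y to MPa, then σ and n for each:
  sample P: E = 62.89, α = 3.35, σ_y = 53.90 → σ = 30.5 MPa, n = 1.76
  sample J: E = 211.7, α = 12.6, σ_y = 889.4 → σ = 386 MPa, n = 2.30
  sample L: E = 126.1, α = 16.8, σ_y = 64.50 → σ = 307 MPa, n = 0.210
  sample U: E = 103.5, α = 11.6, σ_y = 210.0 → σ = 174 MPa, n = 1.21
  sample D: E = 109.6, α = 8.82, σ_y = 409.0 → σ = 140 MPa, n = 2.92
Sample L has the lowest safety factor, n = 0.210.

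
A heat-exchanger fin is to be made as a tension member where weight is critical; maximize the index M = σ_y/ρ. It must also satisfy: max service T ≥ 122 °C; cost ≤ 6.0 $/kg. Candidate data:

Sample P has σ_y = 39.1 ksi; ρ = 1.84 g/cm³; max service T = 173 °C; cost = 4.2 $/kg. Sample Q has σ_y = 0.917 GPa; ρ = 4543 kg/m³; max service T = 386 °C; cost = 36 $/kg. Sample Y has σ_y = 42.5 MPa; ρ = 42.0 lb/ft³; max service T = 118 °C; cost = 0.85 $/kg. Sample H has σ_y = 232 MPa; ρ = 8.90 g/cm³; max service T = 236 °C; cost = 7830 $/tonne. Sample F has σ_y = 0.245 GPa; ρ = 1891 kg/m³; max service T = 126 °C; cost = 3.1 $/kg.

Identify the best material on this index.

sample P

Screen on constraints: max service T ≥ 122 °C; cost ≤ 6.0 $/kg. Survivors: sample P, sample F.
Normalizing units and computing the index:
  sample P: σ_y = 269.6 MPa, ρ = 1840 kg/m³
  sample F: σ_y = 245.0 MPa, ρ = 1891 kg/m³
  sample P: M = 147 kN·m/kg
  sample F: M = 130 kN·m/kg
Sample P has the largest M.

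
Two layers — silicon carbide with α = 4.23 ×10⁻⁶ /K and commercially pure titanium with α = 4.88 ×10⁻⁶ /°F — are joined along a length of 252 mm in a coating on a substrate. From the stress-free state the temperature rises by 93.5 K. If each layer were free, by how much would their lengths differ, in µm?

107 µm

commercially pure titanium: α = 4.88×10⁻⁶/°F × 9/5 = 8.78×10⁻⁶/K.
Δα = |4.23 − 8.78|×10⁻⁶/K = 4.55×10⁻⁶/K.
ΔL_mismatch = Δα·L·ΔT = 4.55×10⁻⁶ × 252.0 mm × 93.5 K = 107 µm.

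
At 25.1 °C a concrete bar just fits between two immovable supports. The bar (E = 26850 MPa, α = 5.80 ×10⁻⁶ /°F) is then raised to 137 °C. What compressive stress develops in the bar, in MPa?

E = 26850 MPa = 26.85 GPa.
α = 5.80×10⁻⁶/°F × 9/5 = 10.4×10⁻⁶/K.
ΔT = 111.9 K. Constrained thermal stress σ = E·α·ΔT = 26.85×10³ MPa × 10.4×10⁻⁶ × 111.9 = 31.4 MPa (compressive).

31.4 MPa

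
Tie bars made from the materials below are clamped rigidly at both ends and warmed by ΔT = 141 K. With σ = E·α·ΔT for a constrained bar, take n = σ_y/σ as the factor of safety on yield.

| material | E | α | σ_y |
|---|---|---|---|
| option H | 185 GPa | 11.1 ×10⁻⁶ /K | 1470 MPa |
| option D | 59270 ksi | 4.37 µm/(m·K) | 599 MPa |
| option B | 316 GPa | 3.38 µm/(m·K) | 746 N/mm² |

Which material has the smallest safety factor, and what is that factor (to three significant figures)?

In consistent units (E in GPa, α in ×10⁻⁶/K, σ_y in MPa):
  option H: E = 185.0, α = 11.1, σ_y = 1470 → σ = 290 MPa, n = 5.08
  option D: E = 408.7, α = 4.37, σ_y = 599.0 → σ = 252 MPa, n = 2.38
  option B: E = 316.0, α = 3.38, σ_y = 746.0 → σ = 151 MPa, n = 4.95
The minimum is option D at n = 2.38.

option D, n = 2.38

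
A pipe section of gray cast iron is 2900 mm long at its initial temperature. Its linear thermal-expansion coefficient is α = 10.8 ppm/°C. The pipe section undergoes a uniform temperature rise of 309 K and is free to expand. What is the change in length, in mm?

9.68 mm

ΔL = α·L₀·ΔT = 10.8×10⁻⁶ × 2900 mm × 309.0 K = 9.68 mm.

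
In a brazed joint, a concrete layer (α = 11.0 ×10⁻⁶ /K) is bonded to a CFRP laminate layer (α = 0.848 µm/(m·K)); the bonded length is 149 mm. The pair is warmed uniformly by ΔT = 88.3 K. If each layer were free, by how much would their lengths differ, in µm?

134 µm

Δα = |11.0 − 0.848|×10⁻⁶/K = 10.2×10⁻⁶/K.
ΔL_mismatch = Δα·L·ΔT = 10.2×10⁻⁶ × 149.0 mm × 88.3 K = 134 µm.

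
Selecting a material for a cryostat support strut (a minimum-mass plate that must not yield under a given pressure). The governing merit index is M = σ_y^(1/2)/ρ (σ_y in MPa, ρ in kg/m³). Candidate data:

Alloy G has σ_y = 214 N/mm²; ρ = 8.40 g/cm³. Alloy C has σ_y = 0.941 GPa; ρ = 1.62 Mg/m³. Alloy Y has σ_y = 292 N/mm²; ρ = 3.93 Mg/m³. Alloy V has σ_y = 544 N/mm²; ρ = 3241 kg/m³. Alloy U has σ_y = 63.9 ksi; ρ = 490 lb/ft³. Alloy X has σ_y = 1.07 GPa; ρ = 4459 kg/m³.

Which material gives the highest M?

After converting to SI:
  alloy G: σ_y = 214.0 MPa, ρ = 8400 kg/m³
  alloy C: σ_y = 941.0 MPa, ρ = 1620 kg/m³
  alloy Y: σ_y = 292.0 MPa, ρ = 3930 kg/m³
  alloy V: σ_y = 544.0 MPa, ρ = 3241 kg/m³
  alloy U: σ_y = 440.6 MPa, ρ = 7849 kg/m³
  alloy X: σ_y = 1070 MPa, ρ = 4459 kg/m³
  alloy C: M = 18.9×10⁻³
  alloy X: M = 7.34×10⁻³
  alloy V: M = 7.20×10⁻³
  alloy Y: M = 4.35×10⁻³
  alloy U: M = 2.67×10⁻³
  alloy G: M = 1.74×10⁻³
Highest index: alloy C.

alloy C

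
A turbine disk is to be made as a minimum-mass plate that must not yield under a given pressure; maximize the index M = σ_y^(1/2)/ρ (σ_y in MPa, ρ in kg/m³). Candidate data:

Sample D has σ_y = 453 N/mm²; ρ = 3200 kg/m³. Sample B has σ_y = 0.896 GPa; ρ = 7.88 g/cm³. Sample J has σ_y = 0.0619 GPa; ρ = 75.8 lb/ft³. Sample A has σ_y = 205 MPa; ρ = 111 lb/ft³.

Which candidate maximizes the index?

sample A

Putting every candidate on a common basis:
  sample D: σ_y = 453.0 MPa, ρ = 3200 kg/m³
  sample B: σ_y = 896.0 MPa, ρ = 7880 kg/m³
  sample J: σ_y = 61.90 MPa, ρ = 1214 kg/m³
  sample A: σ_y = 205.0 MPa, ρ = 1778 kg/m³
  sample A: M = 8.05×10⁻³
  sample D: M = 6.65×10⁻³
  sample J: M = 6.48×10⁻³
  sample B: M = 3.80×10⁻³
Sample A ranks first.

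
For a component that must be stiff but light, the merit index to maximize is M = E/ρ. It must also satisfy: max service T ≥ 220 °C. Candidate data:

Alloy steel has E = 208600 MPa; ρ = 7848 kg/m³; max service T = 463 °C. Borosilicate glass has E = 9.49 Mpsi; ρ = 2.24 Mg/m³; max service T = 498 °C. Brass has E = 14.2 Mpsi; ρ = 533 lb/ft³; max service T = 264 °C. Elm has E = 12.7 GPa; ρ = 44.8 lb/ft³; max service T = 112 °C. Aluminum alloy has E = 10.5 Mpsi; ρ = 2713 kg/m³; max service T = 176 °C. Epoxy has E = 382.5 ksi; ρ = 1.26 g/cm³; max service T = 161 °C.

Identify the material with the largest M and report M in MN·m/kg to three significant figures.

Screen on constraints: max service T ≥ 220 °C. Survivors: alloy steel, borosilicate glass, brass.
Normalizing units and computing the index:
  alloy steel: E = 208.6 GPa, ρ = 7848 kg/m³
  borosilicate glass: E = 65.43 GPa, ρ = 2240 kg/m³
  brass: E = 97.91 GPa, ρ = 8538 kg/m³
  borosilicate glass: M = 29.2 MN·m/kg
  alloy steel: M = 26.6 MN·m/kg
  brass: M = 11.5 MN·m/kg
Borosilicate glass has the largest M.

borosilicate glass, M = 29.2 MN·m/kg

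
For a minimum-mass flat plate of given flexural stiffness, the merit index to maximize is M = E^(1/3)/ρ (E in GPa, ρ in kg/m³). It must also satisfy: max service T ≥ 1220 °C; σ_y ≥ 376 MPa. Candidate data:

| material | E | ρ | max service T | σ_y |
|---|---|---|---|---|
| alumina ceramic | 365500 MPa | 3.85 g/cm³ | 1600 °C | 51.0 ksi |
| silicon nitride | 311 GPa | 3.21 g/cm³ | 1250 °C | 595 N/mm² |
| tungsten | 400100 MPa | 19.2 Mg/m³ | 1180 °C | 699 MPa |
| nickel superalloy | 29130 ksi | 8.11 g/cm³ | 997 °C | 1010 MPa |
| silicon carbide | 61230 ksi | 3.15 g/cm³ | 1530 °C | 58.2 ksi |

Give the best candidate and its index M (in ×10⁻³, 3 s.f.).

Screen on constraints: max service T ≥ 1220 °C; σ_y ≥ 376 MPa. Survivors: silicon nitride, silicon carbide.
After converting to SI:
  silicon nitride: E = 311.0 GPa, ρ = 3210 kg/m³
  silicon carbide: E = 422.2 GPa, ρ = 3150 kg/m³
  silicon carbide: M = 2.38×10⁻³
  silicon nitride: M = 2.11×10⁻³
Silicon carbide ranks first.

silicon carbide, M = 2.38×10⁻³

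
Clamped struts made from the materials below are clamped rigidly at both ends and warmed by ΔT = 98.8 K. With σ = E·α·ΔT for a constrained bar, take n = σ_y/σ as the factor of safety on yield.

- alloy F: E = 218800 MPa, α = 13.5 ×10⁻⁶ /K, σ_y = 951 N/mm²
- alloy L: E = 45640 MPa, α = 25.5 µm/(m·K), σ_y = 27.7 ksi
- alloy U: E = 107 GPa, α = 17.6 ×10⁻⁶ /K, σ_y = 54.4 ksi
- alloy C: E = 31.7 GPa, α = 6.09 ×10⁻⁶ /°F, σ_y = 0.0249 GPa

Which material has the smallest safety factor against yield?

alloy C

Converting E to GPa, α to ×10⁻⁶/K, σ_y to MPa, then σ and n for each:
  alloy F: E = 218.8, α = 13.5, σ_y = 951.0 → σ = 292 MPa, n = 3.26
  alloy L: E = 45.64, α = 25.5, σ_y = 191.0 → σ = 115 MPa, n = 1.66
  alloy U: E = 107.0, α = 17.6, σ_y = 375.1 → σ = 186 MPa, n = 2.02
  alloy C: E = 31.70, α = 11.0, σ_y = 24.90 → σ = 34.3 MPa, n = 0.725
The minimum is alloy C at n = 0.725.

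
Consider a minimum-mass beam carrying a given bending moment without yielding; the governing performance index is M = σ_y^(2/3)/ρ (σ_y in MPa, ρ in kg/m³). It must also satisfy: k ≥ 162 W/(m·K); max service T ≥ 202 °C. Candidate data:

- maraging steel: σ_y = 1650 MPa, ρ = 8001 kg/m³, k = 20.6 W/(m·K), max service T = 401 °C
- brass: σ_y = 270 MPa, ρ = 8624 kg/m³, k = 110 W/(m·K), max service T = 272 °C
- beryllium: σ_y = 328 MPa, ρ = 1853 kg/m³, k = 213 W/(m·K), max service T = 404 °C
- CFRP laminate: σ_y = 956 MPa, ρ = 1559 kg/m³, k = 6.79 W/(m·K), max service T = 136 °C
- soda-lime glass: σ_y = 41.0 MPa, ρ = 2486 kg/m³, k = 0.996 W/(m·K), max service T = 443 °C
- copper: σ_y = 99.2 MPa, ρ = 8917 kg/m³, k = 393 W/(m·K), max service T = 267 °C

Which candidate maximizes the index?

beryllium

Screen on constraints: k ≥ 162 W/(m·K); max service T ≥ 202 °C. Survivors: beryllium, copper.
Computing M directly (units already consistent):
  beryllium: M = 25.7×10⁻³
  copper: M = 2.40×10⁻³
Beryllium ranks first.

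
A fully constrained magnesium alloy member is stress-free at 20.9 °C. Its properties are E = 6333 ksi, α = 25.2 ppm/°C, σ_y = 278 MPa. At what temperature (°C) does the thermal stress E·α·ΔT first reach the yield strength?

274 °C

E = 6333 ksi = 43.66 GPa.
E·α·ΔT = 278.0 MPa ⇒ ΔT = 278.0 / (43.66×10³ × 25.2×10⁻⁶) = 252.6 K.
T = 20.9 + 252.6 = 273.5 °C.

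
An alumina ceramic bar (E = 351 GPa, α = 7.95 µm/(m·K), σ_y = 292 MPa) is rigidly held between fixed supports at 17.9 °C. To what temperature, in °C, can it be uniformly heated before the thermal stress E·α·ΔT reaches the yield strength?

123 °C

E·α·ΔT = 292.0 MPa ⇒ ΔT = 292.0 / (351.0×10³ × 7.95×10⁻⁶) = 104.6 K.
T = 17.9 + 104.6 = 122.5 °C.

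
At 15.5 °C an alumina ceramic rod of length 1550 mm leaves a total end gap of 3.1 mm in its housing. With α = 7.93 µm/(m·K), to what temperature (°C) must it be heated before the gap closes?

α·L₀·ΔT = 3.1 mm ⇒ ΔT = 3.1 / (7.93×10⁻⁶ × 1550.0) = 252.2 K.
T = 15.5 + 252.2 = 267.7 °C.

268 °C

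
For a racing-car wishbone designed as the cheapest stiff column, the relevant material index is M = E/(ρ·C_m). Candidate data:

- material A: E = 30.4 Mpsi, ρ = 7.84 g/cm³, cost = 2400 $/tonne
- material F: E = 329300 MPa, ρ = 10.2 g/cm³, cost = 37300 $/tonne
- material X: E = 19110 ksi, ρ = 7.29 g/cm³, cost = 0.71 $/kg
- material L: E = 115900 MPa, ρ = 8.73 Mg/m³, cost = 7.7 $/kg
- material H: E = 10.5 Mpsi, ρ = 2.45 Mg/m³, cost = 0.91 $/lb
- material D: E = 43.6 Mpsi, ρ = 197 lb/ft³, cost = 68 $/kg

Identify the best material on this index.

material X

Normalizing units and computing the index:
  material A: E = 209.6 GPa, ρ = 7840 kg/m³, cost = 2.400 $/kg
  material F: E = 329.3 GPa, ρ = 10200 kg/m³, cost = 37.30 $/kg
  material X: E = 131.8 GPa, ρ = 7290 kg/m³, cost = 0.7100 $/kg
  material L: E = 115.9 GPa, ρ = 8730 kg/m³, cost = 7.700 $/kg
  material H: E = 72.39 GPa, ρ = 2450 kg/m³, cost = 2.006 $/kg
  material D: E = 300.6 GPa, ρ = 3156 kg/m³, cost = 68.00 $/kg
  material X: M = 25.5 MN·m per $
  material H: M = 14.7 MN·m per $
  material A: M = 11.1 MN·m per $
  material L: M = 1.72 MN·m per $
  material D: M = 1.40 MN·m per $
  material F: M = 0.866 MN·m per $
The maximum is for material X.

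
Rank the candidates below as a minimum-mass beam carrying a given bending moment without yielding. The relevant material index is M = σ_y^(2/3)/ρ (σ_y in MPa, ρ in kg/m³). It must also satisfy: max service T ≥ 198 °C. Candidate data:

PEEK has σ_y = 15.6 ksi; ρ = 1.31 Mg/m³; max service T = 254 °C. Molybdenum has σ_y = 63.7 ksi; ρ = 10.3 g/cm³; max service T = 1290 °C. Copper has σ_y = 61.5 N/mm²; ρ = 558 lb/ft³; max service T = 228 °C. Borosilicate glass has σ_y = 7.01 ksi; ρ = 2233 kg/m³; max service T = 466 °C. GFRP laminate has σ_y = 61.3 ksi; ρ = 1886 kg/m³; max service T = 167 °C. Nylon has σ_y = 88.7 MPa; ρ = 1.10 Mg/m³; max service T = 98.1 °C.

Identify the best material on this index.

Screen on constraints: max service T ≥ 198 °C. Survivors: PEEK, molybdenum, copper, borosilicate glass.
Convert each candidate to consistent units, then evaluate M:
  PEEK: σ_y = 107.6 MPa, ρ = 1310 kg/m³
  molybdenum: σ_y = 439.2 MPa, ρ = 10300 kg/m³
  copper: σ_y = 61.50 MPa, ρ = 8938 kg/m³
  borosilicate glass: σ_y = 48.33 MPa, ρ = 2233 kg/m³
  PEEK: M = 17.3×10⁻³
  borosilicate glass: M = 5.94×10⁻³
  molybdenum: M = 5.61×10⁻³
  copper: M = 1.74×10⁻³
Highest index: PEEK.

PEEK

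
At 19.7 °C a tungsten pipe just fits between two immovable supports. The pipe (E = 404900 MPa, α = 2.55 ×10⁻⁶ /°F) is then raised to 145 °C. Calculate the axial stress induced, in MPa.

E = 404900 MPa = 404.9 GPa.
α = 2.55×10⁻⁶/°F × 9/5 = 4.59×10⁻⁶/K.
ΔT = 125.3 K. Constrained thermal stress σ = E·α·ΔT = 404.9×10³ MPa × 4.59×10⁻⁶ × 125.3 = 233 MPa (compressive).

233 MPa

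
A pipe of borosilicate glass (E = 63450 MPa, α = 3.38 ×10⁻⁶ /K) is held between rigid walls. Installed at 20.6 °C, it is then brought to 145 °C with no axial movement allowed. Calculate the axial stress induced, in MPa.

E = 63450 MPa = 63.45 GPa.
ΔT = 124.4 K. Constrained thermal stress σ = E·α·ΔT = 63.45×10³ MPa × 3.38×10⁻⁶ × 124.4 = 26.7 MPa (compressive).

26.7 MPa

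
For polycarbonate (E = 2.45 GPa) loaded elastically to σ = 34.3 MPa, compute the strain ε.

ε = σ/E = 34.3 / 2450 = 0.0140.

0.0140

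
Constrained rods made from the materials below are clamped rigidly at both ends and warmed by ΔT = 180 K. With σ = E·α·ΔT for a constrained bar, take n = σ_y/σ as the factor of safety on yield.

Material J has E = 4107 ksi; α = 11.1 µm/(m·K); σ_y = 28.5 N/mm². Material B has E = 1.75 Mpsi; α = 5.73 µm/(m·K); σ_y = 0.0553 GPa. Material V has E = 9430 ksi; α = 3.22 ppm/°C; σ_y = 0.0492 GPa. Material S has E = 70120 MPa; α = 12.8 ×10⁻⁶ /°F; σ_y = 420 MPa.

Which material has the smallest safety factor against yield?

material J

Converting E to GPa, α to ×10⁻⁶/K, σ_y to MPa, then σ and n for each:
  material J: E = 28.32, α = 11.1, σ_y = 28.50 → σ = 56.6 MPa, n = 0.504
  material B: E = 12.07, α = 5.73, σ_y = 55.30 → σ = 12.4 MPa, n = 4.44
  material V: E = 65.02, α = 3.22, σ_y = 49.20 → σ = 37.7 MPa, n = 1.31
  material S: E = 70.12, α = 23.0, σ_y = 420.0 → σ = 291 MPa, n = 1.44
Smallest n: material J with n = 0.504.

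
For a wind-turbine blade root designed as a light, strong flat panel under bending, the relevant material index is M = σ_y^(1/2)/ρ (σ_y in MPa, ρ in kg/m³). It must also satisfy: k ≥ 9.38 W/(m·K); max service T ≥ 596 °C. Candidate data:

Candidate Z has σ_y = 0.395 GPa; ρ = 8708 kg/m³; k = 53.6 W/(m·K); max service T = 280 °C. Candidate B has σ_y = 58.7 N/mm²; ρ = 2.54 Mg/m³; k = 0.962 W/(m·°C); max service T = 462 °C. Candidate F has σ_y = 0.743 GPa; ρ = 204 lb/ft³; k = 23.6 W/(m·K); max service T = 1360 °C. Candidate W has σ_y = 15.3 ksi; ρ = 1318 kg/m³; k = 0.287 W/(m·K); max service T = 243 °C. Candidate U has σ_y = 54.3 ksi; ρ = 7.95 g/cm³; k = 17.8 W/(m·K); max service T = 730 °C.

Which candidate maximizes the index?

Screen on constraints: k ≥ 9.38 W/(m·K); max service T ≥ 596 °C. Survivors: candidate F, candidate U.
Convert each candidate to consistent units, then evaluate M:
  candidate F: σ_y = 743.0 MPa, ρ = 3268 kg/m³
  candidate U: σ_y = 374.4 MPa, ρ = 7950 kg/m³
  candidate F: M = 8.34×10⁻³
  candidate U: M = 2.43×10⁻³
Candidate F ranks first.

candidate F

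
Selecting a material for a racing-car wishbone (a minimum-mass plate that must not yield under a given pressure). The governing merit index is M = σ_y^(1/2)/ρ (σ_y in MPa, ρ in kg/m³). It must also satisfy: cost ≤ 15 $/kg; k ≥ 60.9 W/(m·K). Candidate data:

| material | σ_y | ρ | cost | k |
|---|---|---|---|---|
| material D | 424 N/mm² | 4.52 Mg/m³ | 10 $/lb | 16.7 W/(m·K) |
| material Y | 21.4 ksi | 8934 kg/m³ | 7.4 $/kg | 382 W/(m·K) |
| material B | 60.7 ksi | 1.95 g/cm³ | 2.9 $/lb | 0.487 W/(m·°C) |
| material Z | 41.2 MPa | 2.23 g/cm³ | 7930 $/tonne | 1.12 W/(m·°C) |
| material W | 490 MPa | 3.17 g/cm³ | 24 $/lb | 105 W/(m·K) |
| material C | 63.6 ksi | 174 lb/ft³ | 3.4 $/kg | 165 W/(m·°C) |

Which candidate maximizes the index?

material C

Screen on constraints: cost ≤ 15 $/kg; k ≥ 60.9 W/(m·K). Survivors: material Y, material C.
Normalizing units and computing the index:
  material Y: σ_y = 147.5 MPa, ρ = 8934 kg/m³
  material C: σ_y = 438.5 MPa, ρ = 2787 kg/m³
  material C: M = 7.51×10⁻³
  material Y: M = 1.36×10⁻³
The maximum is for material C.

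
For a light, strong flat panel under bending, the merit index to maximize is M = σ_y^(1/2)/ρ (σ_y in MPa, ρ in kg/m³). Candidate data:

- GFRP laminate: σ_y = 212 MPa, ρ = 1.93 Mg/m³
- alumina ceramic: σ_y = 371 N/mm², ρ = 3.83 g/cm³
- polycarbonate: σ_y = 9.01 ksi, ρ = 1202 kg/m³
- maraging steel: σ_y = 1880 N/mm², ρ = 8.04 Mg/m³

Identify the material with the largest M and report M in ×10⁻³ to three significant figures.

GFRP laminate, M = 7.54×10⁻³

After converting to SI:
  GFRP laminate: σ_y = 212.0 MPa, ρ = 1930 kg/m³
  alumina ceramic: σ_y = 371.0 MPa, ρ = 3830 kg/m³
  polycarbonate: σ_y = 62.12 MPa, ρ = 1202 kg/m³
  maraging steel: σ_y = 1880 MPa, ρ = 8040 kg/m³
  GFRP laminate: M = 7.54×10⁻³
  polycarbonate: M = 6.56×10⁻³
  maraging steel: M = 5.39×10⁻³
  alumina ceramic: M = 5.03×10⁻³
GFRP laminate has the largest M.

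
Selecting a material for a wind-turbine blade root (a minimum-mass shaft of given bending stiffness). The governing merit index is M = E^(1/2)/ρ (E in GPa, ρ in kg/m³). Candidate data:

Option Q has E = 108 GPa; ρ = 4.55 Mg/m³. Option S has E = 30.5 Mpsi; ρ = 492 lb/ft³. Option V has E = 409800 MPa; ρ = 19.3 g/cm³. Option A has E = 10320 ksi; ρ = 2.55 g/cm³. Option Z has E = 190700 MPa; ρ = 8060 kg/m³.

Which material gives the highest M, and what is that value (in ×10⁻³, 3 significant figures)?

After converting to SI:
  option Q: E = 108.0 GPa, ρ = 4550 kg/m³
  option S: E = 210.3 GPa, ρ = 7881 kg/m³
  option V: E = 409.8 GPa, ρ = 19300 kg/m³
  option A: E = 71.15 GPa, ρ = 2550 kg/m³
  option Z: E = 190.7 GPa, ρ = 8060 kg/m³
  option A: M = 3.31×10⁻³
  option Q: M = 2.28×10⁻³
  option S: M = 1.84×10⁻³
  option Z: M = 1.71×10⁻³
  option V: M = 1.05×10⁻³
Highest index: option A.

option A, M = 3.31×10⁻³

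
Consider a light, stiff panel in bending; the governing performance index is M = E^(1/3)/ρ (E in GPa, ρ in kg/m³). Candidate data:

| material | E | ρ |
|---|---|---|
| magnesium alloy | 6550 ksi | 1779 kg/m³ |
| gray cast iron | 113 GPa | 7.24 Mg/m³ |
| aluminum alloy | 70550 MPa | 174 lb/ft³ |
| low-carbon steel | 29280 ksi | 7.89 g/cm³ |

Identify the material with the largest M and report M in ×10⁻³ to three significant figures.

In SI units:
  magnesium alloy: E = 45.16 GPa, ρ = 1779 kg/m³
  gray cast iron: E = 113.0 GPa, ρ = 7240 kg/m³
  aluminum alloy: E = 70.55 GPa, ρ = 2787 kg/m³
  low-carbon steel: E = 201.9 GPa, ρ = 7890 kg/m³
  magnesium alloy: M = 2.00×10⁻³
  aluminum alloy: M = 1.48×10⁻³
  low-carbon steel: M = 0.744×10⁻³
  gray cast iron: M = 0.668×10⁻³
Highest index: magnesium alloy.

magnesium alloy, M = 2.00×10⁻³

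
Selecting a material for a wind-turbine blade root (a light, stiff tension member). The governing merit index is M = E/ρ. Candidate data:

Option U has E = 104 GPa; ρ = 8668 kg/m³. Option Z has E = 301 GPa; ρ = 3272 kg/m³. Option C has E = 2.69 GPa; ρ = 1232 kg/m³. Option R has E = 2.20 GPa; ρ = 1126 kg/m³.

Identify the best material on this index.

option Z

Computing M directly (units already consistent):
  option Z: M = 92.0 MN·m/kg
  option U: M = 12.0 MN·m/kg
  option C: M = 2.18 MN·m/kg
  option R: M = 1.95 MN·m/kg
Highest index: option Z.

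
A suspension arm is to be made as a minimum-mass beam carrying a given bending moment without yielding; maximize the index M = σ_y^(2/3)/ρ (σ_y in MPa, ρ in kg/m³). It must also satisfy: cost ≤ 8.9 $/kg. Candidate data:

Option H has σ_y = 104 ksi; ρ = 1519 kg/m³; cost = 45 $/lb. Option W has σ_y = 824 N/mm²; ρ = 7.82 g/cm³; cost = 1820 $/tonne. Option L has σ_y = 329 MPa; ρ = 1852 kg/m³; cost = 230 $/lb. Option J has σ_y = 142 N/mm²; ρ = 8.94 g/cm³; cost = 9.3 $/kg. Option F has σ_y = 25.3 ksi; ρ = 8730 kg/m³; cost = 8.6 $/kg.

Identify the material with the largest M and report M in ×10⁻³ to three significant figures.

Screen on constraints: cost ≤ 8.9 $/kg. Survivors: option W, option F.
After converting to SI:
  option W: σ_y = 824.0 MPa, ρ = 7820 kg/m³
  option F: σ_y = 174.4 MPa, ρ = 8730 kg/m³
  option W: M = 11.2×10⁻³
  option F: M = 3.58×10⁻³
Highest index: option W.

option W, M = 11.2×10⁻³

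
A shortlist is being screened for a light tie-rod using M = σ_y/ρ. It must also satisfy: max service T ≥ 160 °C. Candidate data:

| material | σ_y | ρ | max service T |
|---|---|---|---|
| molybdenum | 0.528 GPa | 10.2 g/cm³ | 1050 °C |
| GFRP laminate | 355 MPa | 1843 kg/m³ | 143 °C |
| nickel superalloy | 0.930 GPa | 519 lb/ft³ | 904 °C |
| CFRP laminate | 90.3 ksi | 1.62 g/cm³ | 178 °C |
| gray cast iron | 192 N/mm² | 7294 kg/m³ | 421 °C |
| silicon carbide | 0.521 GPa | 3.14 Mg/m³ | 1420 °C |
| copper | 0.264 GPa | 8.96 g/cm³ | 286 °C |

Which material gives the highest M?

CFRP laminate

Screen on constraints: max service T ≥ 160 °C. Survivors: molybdenum, nickel superalloy, CFRP laminate, gray cast iron, silicon carbide, copper.
Convert each candidate to consistent units, then evaluate M:
  molybdenum: σ_y = 528.0 MPa, ρ = 10200 kg/m³
  nickel superalloy: σ_y = 930.0 MPa, ρ = 8314 kg/m³
  CFRP laminate: σ_y = 622.6 MPa, ρ = 1620 kg/m³
  gray cast iron: σ_y = 192.0 MPa, ρ = 7294 kg/m³
  silicon carbide: σ_y = 521.0 MPa, ρ = 3140 kg/m³
  copper: σ_y = 264.0 MPa, ρ = 8960 kg/m³
  CFRP laminate: M = 384 kN·m/kg
  silicon carbide: M = 166 kN·m/kg
  nickel superalloy: M = 112 kN·m/kg
  molybdenum: M = 51.8 kN·m/kg
  copper: M = 29.5 kN·m/kg
  gray cast iron: M = 26.3 kN·m/kg
The maximum is for CFRP laminate.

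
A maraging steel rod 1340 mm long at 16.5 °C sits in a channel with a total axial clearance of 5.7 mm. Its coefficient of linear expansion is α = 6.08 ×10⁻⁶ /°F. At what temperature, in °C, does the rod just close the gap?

405 °C

α = 6.08×10⁻⁶/°F × 9/5 = 10.9×10⁻⁶/K.
α·L₀·ΔT = 5.7 mm ⇒ ΔT = 5.7 / (10.9×10⁻⁶ × 1340.0) = 388.7 K.
T = 16.5 + 388.7 = 405.2 °C.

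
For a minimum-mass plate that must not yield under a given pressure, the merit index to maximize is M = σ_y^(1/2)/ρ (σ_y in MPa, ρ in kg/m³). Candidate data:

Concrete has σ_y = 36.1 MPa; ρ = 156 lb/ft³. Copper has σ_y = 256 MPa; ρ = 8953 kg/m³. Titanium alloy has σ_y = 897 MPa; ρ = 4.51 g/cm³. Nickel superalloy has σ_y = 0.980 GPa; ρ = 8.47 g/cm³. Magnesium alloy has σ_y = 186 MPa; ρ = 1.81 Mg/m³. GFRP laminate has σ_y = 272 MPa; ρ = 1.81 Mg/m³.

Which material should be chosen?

GFRP laminate

Putting every candidate on a common basis:
  concrete: σ_y = 36.10 MPa, ρ = 2499 kg/m³
  copper: σ_y = 256.0 MPa, ρ = 8953 kg/m³
  titanium alloy: σ_y = 897.0 MPa, ρ = 4510 kg/m³
  nickel superalloy: σ_y = 980.0 MPa, ρ = 8470 kg/m³
  magnesium alloy: σ_y = 186.0 MPa, ρ = 1810 kg/m³
  GFRP laminate: σ_y = 272.0 MPa, ρ = 1810 kg/m³
  GFRP laminate: M = 9.11×10⁻³
  magnesium alloy: M = 7.53×10⁻³
  titanium alloy: M = 6.64×10⁻³
  nickel superalloy: M = 3.70×10⁻³
  concrete: M = 2.40×10⁻³
  copper: M = 1.79×10⁻³
GFRP laminate has the largest M.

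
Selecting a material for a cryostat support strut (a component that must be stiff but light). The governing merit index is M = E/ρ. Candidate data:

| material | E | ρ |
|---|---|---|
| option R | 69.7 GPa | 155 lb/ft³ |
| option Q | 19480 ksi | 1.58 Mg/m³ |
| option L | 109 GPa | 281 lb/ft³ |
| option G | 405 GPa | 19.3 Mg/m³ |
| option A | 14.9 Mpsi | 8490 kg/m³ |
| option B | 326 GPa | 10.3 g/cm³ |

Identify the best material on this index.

option Q

After converting to SI:
  option R: E = 69.70 GPa, ρ = 2483 kg/m³
  option Q: E = 134.3 GPa, ρ = 1580 kg/m³
  option L: E = 109.0 GPa, ρ = 4501 kg/m³
  option G: E = 405.0 GPa, ρ = 19300 kg/m³
  option A: E = 102.7 GPa, ρ = 8490 kg/m³
  option B: E = 326.0 GPa, ρ = 10300 kg/m³
  option Q: M = 85.0 MN·m/kg
  option B: M = 31.7 MN·m/kg
  option R: M = 28.1 MN·m/kg
  option L: M = 24.2 MN·m/kg
  option G: M = 21.0 MN·m/kg
  option A: M = 12.1 MN·m/kg
Option Q ranks first.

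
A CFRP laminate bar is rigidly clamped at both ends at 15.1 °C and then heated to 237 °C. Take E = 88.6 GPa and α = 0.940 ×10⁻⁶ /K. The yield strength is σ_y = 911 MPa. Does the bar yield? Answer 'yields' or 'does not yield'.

ΔT = 221.9 K. Constrained thermal stress σ = E·α·ΔT = 88.60×10³ MPa × 0.940×10⁻⁶ × 221.9 = 18.5 MPa (compressive).
Compare to σ_y = 911 MPa: σ < σ_y, so it does not yield.

does not yield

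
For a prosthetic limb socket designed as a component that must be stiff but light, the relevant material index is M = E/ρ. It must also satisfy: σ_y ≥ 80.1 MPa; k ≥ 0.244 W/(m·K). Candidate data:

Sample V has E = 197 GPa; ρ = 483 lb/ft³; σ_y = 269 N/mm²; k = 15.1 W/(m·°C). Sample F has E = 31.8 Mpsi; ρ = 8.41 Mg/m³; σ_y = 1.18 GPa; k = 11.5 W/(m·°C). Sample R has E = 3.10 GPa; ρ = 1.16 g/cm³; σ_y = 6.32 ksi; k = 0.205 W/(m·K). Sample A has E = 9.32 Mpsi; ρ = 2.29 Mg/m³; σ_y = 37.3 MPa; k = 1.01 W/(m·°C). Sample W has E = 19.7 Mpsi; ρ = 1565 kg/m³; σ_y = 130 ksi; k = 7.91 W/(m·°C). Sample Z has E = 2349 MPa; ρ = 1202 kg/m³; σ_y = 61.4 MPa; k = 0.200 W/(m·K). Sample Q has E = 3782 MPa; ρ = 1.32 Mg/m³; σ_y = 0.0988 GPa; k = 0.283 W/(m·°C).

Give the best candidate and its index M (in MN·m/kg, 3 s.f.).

sample W, M = 86.8 MN·m/kg

Screen on constraints: σ_y ≥ 80.1 MPa; k ≥ 0.244 W/(m·K). Survivors: sample V, sample F, sample W, sample Q.
Putting every candidate on a common basis:
  sample V: E = 197.0 GPa, ρ = 7737 kg/m³
  sample F: E = 219.3 GPa, ρ = 8410 kg/m³
  sample W: E = 135.8 GPa, ρ = 1565 kg/m³
  sample Q: E = 3.782 GPa, ρ = 1320 kg/m³
  sample W: M = 86.8 MN·m/kg
  sample F: M = 26.1 MN·m/kg
  sample V: M = 25.5 MN·m/kg
  sample Q: M = 2.87 MN·m/kg
The maximum is for sample W.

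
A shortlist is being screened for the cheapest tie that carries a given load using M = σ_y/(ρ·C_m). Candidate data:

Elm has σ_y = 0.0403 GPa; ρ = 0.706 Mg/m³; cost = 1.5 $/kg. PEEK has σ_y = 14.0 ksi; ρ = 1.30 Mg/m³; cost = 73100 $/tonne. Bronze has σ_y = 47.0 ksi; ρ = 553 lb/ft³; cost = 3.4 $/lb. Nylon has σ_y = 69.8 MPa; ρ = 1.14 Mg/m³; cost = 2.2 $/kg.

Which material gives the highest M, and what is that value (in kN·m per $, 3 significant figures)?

elm, M = 38.1 kN·m per $

Normalizing units and computing the index:
  elm: σ_y = 40.30 MPa, ρ = 706.0 kg/m³, cost = 1.500 $/kg
  PEEK: σ_y = 96.53 MPa, ρ = 1300 kg/m³, cost = 73.10 $/kg
  bronze: σ_y = 324.1 MPa, ρ = 8858 kg/m³, cost = 7.496 $/kg
  nylon: σ_y = 69.80 MPa, ρ = 1140 kg/m³, cost = 2.200 $/kg
  elm: M = 38.1 kN·m per $
  nylon: M = 27.8 kN·m per $
  bronze: M = 4.88 kN·m per $
  PEEK: M = 1.02 kN·m per $
Elm ranks first.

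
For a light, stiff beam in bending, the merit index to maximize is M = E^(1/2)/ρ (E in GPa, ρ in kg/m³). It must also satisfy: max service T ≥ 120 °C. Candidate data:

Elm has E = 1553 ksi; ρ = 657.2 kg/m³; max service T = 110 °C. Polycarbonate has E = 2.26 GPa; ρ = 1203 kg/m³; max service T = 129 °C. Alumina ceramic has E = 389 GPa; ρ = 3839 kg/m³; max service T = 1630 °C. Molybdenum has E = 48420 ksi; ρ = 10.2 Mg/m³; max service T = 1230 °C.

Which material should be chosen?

alumina ceramic

Screen on constraints: max service T ≥ 120 °C. Survivors: polycarbonate, alumina ceramic, molybdenum.
Normalizing units and computing the index:
  polycarbonate: E = 2.260 GPa, ρ = 1203 kg/m³
  alumina ceramic: E = 389.0 GPa, ρ = 3839 kg/m³
  molybdenum: E = 333.8 GPa, ρ = 10200 kg/m³
  alumina ceramic: M = 5.14×10⁻³
  molybdenum: M = 1.79×10⁻³
  polycarbonate: M = 1.25×10⁻³
Highest index: alumina ceramic.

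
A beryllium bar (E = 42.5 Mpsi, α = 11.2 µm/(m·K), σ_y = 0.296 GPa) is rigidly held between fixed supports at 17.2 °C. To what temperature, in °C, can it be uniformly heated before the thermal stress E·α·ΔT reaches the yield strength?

E = 42.5 Mpsi = 293.0 GPa.
σ_y = 0.296 GPa = 296.0 MPa.
E·α·ΔT = 296.0 MPa ⇒ ΔT = 296.0 / (293.0×10³ × 11.2×10⁻⁶) = 90.19 K.
T = 17.2 + 90.19 = 107.4 °C.

107 °C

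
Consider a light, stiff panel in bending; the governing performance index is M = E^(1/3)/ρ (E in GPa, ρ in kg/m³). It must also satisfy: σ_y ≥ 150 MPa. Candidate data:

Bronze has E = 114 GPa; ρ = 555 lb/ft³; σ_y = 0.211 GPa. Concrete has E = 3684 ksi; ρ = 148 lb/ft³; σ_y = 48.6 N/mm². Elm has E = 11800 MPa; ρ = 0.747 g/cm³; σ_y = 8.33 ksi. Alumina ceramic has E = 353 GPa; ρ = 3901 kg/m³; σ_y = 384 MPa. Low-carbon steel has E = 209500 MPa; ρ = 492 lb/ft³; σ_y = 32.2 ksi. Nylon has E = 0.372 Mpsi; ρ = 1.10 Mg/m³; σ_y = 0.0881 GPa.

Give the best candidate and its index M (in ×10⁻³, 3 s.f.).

alumina ceramic, M = 1.81×10⁻³

Screen on constraints: σ_y ≥ 150 MPa. Survivors: bronze, alumina ceramic, low-carbon steel.
Putting every candidate on a common basis:
  bronze: E = 114.0 GPa, ρ = 8890 kg/m³
  alumina ceramic: E = 353.0 GPa, ρ = 3901 kg/m³
  low-carbon steel: E = 209.5 GPa, ρ = 7881 kg/m³
  alumina ceramic: M = 1.81×10⁻³
  low-carbon steel: M = 0.754×10⁻³
  bronze: M = 0.545×10⁻³
Alumina ceramic has the largest M.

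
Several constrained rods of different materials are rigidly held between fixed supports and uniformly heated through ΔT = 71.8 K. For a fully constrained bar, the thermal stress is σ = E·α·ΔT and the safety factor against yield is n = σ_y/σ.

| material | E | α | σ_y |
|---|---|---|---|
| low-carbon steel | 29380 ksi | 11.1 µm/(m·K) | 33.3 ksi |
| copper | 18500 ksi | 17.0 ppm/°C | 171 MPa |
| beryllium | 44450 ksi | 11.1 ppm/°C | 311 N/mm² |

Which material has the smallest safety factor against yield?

copper

Converting E to GPa, α to ×10⁻⁶/K, σ_y to MPa, then σ and n for each:
  low-carbon steel: E = 202.6, α = 11.1, σ_y = 229.6 → σ = 161 MPa, n = 1.42
  copper: E = 127.6, α = 17.0, σ_y = 171.0 → σ = 156 MPa, n = 1.10
  beryllium: E = 306.5, α = 11.1, σ_y = 311.0 → σ = 244 MPa, n = 1.27
Copper has the lowest safety factor, n = 1.10.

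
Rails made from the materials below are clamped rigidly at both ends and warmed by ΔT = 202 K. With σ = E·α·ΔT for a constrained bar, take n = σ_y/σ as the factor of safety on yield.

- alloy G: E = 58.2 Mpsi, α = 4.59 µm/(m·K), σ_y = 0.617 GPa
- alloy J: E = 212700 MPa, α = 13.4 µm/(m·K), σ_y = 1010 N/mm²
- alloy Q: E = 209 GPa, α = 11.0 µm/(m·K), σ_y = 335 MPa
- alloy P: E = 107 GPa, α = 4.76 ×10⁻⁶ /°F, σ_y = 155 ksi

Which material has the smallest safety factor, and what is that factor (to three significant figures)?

Per material, after unit conversion:
  alloy G: E = 401.3, α = 4.59, σ_y = 617.0 → σ = 372 MPa, n = 1.66
  alloy J: E = 212.7, α = 13.4, σ_y = 1010 → σ = 576 MPa, n = 1.75
  alloy Q: E = 209.0, α = 11.0, σ_y = 335.0 → σ = 464 MPa, n = 0.721
  alloy P: E = 107.0, α = 8.57, σ_y = 1069 → σ = 185 MPa, n = 5.77
Smallest n: alloy Q with n = 0.721.

alloy Q, n = 0.721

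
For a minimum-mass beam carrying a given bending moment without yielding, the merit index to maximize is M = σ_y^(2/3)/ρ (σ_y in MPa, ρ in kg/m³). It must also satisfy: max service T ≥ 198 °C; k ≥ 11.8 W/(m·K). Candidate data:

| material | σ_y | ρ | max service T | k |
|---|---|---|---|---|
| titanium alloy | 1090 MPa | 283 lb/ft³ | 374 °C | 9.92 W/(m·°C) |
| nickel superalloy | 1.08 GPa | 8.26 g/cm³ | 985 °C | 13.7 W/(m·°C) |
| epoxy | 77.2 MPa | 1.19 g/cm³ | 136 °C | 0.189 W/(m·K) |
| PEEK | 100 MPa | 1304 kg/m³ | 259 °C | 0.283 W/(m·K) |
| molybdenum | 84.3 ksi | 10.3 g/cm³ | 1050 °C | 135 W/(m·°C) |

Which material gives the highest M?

Screen on constraints: max service T ≥ 198 °C; k ≥ 11.8 W/(m·K). Survivors: nickel superalloy, molybdenum.
After converting to SI:
  nickel superalloy: σ_y = 1080 MPa, ρ = 8260 kg/m³
  molybdenum: σ_y = 581.2 MPa, ρ = 10300 kg/m³
  nickel superalloy: M = 12.7×10⁻³
  molybdenum: M = 6.76×10⁻³
Highest index: nickel superalloy.

nickel superalloy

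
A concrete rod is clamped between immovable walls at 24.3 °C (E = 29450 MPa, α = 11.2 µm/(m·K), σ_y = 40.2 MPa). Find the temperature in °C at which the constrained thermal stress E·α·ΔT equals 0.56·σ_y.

E = 29450 MPa = 29.45 GPa.
E·α·ΔT = 22.51 MPa ⇒ ΔT = 22.51 / (29.45×10³ × 11.2×10⁻⁶) = 68.25 K.
T = 24.3 + 68.25 = 92.55 °C.

92.6 °C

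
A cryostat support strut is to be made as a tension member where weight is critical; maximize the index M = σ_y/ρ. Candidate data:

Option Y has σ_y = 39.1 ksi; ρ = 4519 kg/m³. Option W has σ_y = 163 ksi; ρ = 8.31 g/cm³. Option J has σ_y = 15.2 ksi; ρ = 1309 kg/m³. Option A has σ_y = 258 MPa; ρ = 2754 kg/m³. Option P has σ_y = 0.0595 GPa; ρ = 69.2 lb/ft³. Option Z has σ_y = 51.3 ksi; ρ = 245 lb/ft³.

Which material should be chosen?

Normalizing units and computing the index:
  option Y: σ_y = 269.6 MPa, ρ = 4519 kg/m³
  option W: σ_y = 1124 MPa, ρ = 8310 kg/m³
  option J: σ_y = 104.8 MPa, ρ = 1309 kg/m³
  option A: σ_y = 258.0 MPa, ρ = 2754 kg/m³
  option P: σ_y = 59.50 MPa, ρ = 1108 kg/m³
  option Z: σ_y = 353.7 MPa, ρ = 3925 kg/m³
  option W: M = 135 kN·m/kg
  option A: M = 93.7 kN·m/kg
  option Z: M = 90.1 kN·m/kg
  option J: M = 80.1 kN·m/kg
  option Y: M = 59.7 kN·m/kg
  option P: M = 53.7 kN·m/kg
Option W ranks first.

option W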